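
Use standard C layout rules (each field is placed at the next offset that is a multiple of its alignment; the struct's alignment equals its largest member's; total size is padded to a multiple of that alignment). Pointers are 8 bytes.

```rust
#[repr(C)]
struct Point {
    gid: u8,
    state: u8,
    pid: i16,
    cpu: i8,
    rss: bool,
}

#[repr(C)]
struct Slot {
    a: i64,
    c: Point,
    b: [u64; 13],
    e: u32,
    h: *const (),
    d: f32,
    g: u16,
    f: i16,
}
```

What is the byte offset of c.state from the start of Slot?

Point: gid at 0 (size 1, align 1) → ends 1; state at 1 (size 1, align 1) → ends 2; pid at 2 (size 2, align 2) → ends 4; cpu at 4 (size 1, align 1) → ends 5; rss at 5 (size 1, align 1) → ends 6; total 6 bytes, alignment 2
a at 0 (size 8, align 8) → ends 8
c at 8 (size 6, align 2) → ends 14
within Point: state at 1
8 + 1 = 9

9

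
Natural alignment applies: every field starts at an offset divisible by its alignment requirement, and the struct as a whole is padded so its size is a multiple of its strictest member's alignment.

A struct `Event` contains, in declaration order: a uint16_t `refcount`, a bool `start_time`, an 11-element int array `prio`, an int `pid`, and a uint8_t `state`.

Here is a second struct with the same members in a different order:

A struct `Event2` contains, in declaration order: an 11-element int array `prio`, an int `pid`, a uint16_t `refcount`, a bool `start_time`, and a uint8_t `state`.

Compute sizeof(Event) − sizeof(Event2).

refcount at 0 (size 2, align 2) → ends 2
start_time at 2 (size 1, align 1) → ends 3
pad 1 to align 4 for prio
prio at 4 (size 44, align 4) → ends 48
pid at 48 (size 4, align 4) → ends 52
state at 52 (size 1, align 1) → ends 53
tail pad 3 to reach multiple of 4
total 56 bytes, alignment 4
— Event2 —
prio at 0 (size 44, align 4) → ends 44
pid at 44 (size 4, align 4) → ends 48
refcount at 48 (size 2, align 2) → ends 50
start_time at 50 (size 1, align 1) → ends 51
state at 51 (size 1, align 1) → ends 52
total 52 bytes, alignment 4
56 − 52 = 4

4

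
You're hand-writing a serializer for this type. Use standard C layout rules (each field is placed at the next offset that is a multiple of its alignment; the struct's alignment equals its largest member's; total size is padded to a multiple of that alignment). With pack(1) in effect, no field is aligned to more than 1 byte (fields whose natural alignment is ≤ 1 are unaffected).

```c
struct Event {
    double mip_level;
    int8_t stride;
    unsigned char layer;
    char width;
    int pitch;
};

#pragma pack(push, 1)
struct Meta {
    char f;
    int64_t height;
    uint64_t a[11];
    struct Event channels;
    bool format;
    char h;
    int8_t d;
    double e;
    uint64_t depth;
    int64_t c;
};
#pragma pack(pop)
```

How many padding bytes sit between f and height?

0

Event: mip_level at 0 (size 8, align 8) → ends 8; stride at 8 (size 1, align 1) → ends 9; layer at 9 (size 1, align 1) → ends 10; width at 10 (size 1, align 1) → ends 11; pad 1 to align 4 for pitch; pitch at 12 (size 4, align 4) → ends 16; total 16 bytes, alignment 8
f at 0 (size 1, align 1) → ends 1
height at 1 (size 8, align 1) → ends 9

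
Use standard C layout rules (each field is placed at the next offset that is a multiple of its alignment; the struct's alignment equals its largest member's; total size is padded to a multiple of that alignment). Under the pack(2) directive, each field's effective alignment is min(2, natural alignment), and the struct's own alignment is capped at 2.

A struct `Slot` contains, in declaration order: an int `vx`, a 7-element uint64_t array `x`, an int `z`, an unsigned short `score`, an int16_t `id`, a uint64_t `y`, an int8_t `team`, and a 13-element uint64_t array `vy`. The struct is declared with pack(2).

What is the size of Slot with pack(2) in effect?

182

@0: vx [4B, align 2] → 4
@4: x [56B, align 2] → 60
@60: z [4B, align 2] → 64
@64: score [2B, align 2] → 66
@66: id [2B, align 2] → 68
@68: y [8B, align 2] → 76
@76: team [1B, align 1] → 77
+1 pad (align 2)
@78: vy [104B, align 2] → 182
size 182, align 2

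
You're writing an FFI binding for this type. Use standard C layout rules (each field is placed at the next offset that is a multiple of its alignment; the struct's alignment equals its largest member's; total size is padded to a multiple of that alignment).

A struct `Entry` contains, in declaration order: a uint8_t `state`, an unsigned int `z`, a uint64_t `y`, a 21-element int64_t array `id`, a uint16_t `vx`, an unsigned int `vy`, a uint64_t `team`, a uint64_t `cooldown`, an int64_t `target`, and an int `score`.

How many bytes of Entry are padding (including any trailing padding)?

0..1  state  (1B, 1-aligned)
1..4  -- padding (3B)
4..8  z  (4B, 4-aligned)
8..16  y  (8B, 8-aligned)
16..184  id  (168B, 8-aligned)
184..186  vx  (2B, 2-aligned)
186..188  -- padding (2B)
188..192  vy  (4B, 4-aligned)
192..200  team  (8B, 8-aligned)
200..208  cooldown  (8B, 8-aligned)
208..216  target  (8B, 8-aligned)
216..220  score  (4B, 4-aligned)
220..224  -- tail padding (4B)
sizeof = 224, alignof = 8
data bytes 215, size 224 → padding 9

9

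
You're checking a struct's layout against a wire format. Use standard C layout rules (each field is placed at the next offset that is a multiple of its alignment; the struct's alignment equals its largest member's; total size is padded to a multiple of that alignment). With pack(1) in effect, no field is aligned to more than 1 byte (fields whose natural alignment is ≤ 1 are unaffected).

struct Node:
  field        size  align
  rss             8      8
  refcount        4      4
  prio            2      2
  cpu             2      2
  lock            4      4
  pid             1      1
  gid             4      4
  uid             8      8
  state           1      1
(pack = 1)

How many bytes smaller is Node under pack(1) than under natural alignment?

natural layout:
  @0: rss [8B, align 8] → 8
  @8: refcount [4B, align 4] → 12
  @12: prio [2B, align 2] → 14
  @14: cpu [2B, align 2] → 16
  @16: lock [4B, align 4] → 20
  @20: pid [1B, align 1] → 21
  +3 pad (align 4)
  @24: gid [4B, align 4] → 28
  +4 pad (align 8)
  @32: uid [8B, align 8] → 40
  @40: state [1B, align 1] → 41
  +7 tail pad (align 8)
  size 48, align 8
packed(1) layout:
  @0: rss [8B, align 1] → 8
  @8: refcount [4B, align 1] → 12
  @12: prio [2B, align 1] → 14
  @14: cpu [2B, align 1] → 16
  @16: lock [4B, align 1] → 20
  @20: pid [1B, align 1] → 21
  @21: gid [4B, align 1] → 25
  @25: uid [8B, align 1] → 33
  @33: state [1B, align 1] → 34
  size 34, align 1
48 − 34 = 14

14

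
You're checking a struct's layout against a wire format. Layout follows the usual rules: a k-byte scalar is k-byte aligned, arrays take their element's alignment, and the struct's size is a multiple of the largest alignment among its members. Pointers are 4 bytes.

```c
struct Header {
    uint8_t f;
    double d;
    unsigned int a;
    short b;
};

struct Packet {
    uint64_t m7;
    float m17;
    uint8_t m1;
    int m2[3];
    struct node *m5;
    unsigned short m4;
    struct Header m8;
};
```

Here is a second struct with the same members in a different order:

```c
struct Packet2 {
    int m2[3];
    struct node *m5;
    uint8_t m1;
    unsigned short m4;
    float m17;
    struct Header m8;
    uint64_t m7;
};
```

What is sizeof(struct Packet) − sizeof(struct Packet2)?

Header: f at 0 (size 1, align 1) → ends 1; pad 7 to align 8 for d; d at 8 (size 8, align 8) → ends 16; a at 16 (size 4, align 4) → ends 20; b at 20 (size 2, align 2) → ends 22; tail pad 2 to reach multiple of 8; total 24 bytes, alignment 8
m7 at 0 (size 8, align 8) → ends 8
m17 at 8 (size 4, align 4) → ends 12
m1 at 12 (size 1, align 1) → ends 13
pad 3 to align 4 for m2
m2 at 16 (size 12, align 4) → ends 28
m5 at 28 (size 4, align 4) → ends 32
m4 at 32 (size 2, align 2) → ends 34
pad 6 to align 8 for m8
m8 at 40 (size 24, align 8) → ends 64
total 64 bytes, alignment 8
— Packet2 —
m2 at 0 (size 12, align 4) → ends 12
m5 at 12 (size 4, align 4) → ends 16
m1 at 16 (size 1, align 1) → ends 17
pad 1 to align 2 for m4
m4 at 18 (size 2, align 2) → ends 20
m17 at 20 (size 4, align 4) → ends 24
m8 at 24 (size 24, align 8) → ends 48
m7 at 48 (size 8, align 8) → ends 56
total 56 bytes, alignment 8
64 − 56 = 8

8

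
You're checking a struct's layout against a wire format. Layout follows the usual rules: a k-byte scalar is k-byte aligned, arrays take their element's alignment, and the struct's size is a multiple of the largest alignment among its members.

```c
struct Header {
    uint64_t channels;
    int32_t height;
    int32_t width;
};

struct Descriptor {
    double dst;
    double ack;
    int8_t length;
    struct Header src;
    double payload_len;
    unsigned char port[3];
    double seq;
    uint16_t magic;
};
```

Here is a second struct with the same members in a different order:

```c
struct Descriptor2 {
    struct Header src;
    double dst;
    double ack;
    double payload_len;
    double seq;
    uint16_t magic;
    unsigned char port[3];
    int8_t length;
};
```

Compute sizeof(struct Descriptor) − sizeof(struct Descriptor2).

Header: @0: channels [8B, align 8] → 8; @8: height [4B, align 4] → 12; @12: width [4B, align 4] → 16; size 16, align 8
@0: dst [8B, align 8] → 8
@8: ack [8B, align 8] → 16
@16: length [1B, align 1] → 17
+7 pad (align 8)
@24: src [16B, align 8] → 40
@40: payload_len [8B, align 8] → 48
@48: port [3B, align 1] → 51
+5 pad (align 8)
@56: seq [8B, align 8] → 64
@64: magic [2B, align 2] → 66
+6 tail pad (align 8)
size 72, align 8
— Descriptor2 —
@0: src [16B, align 8] → 16
@16: dst [8B, align 8] → 24
@24: ack [8B, align 8] → 32
@32: payload_len [8B, align 8] → 40
@40: seq [8B, align 8] → 48
@48: magic [2B, align 2] → 50
@50: port [3B, align 1] → 53
@53: length [1B, align 1] → 54
+2 tail pad (align 8)
size 56, align 8
72 − 56 = 16

16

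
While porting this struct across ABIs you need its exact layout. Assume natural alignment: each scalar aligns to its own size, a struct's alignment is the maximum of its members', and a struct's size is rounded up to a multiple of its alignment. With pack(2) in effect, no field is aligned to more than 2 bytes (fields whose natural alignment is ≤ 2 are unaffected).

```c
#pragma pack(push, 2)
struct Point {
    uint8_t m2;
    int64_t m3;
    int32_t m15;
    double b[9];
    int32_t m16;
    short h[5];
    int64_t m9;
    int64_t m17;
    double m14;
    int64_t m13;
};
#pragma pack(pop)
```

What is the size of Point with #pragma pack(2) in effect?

@0: m2 [1B, align 1] → 1
+1 pad (align 2)
@2: m3 [8B, align 2] → 10
@10: m15 [4B, align 2] → 14
@14: b [72B, align 2] → 86
@86: m16 [4B, align 2] → 90
@90: h [10B, align 2] → 100
@100: m9 [8B, align 2] → 108
@108: m17 [8B, align 2] → 116
@116: m14 [8B, align 2] → 124
@124: m13 [8B, align 2] → 132
size 132, align 2

132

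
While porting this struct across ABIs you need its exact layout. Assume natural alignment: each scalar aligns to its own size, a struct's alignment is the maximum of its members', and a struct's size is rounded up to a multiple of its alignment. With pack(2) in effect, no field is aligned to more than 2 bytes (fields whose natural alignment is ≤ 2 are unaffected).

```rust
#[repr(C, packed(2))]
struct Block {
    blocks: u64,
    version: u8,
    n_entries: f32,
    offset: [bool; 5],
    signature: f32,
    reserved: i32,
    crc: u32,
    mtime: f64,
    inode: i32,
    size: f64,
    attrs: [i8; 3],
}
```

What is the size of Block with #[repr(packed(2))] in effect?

0..8  blocks  (8B, 2-aligned)
8..9  version  (1B, 1-aligned)
9..10  -- padding (1B)
10..14  n_entries  (4B, 2-aligned)
14..19  offset  (5B, 1-aligned)
19..20  -- padding (1B)
20..24  signature  (4B, 2-aligned)
24..28  reserved  (4B, 2-aligned)
28..32  crc  (4B, 2-aligned)
32..40  mtime  (8B, 2-aligned)
40..44  inode  (4B, 2-aligned)
44..52  size  (8B, 2-aligned)
52..55  attrs  (3B, 1-aligned)
55..56  -- tail padding (1B)
sizeof = 56, alignof = 2

56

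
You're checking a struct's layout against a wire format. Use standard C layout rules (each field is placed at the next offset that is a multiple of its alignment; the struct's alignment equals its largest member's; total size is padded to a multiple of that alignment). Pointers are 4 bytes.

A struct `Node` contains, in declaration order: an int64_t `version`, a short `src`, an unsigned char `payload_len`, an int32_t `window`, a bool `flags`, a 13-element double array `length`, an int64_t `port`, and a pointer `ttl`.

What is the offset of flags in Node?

16

version at 0 (size 8, align 8) → ends 8
src at 8 (size 2, align 2) → ends 10
payload_len at 10 (size 1, align 1) → ends 11
pad 1 to align 4 for window
window at 12 (size 4, align 4) → ends 16
flags at 16 (size 1, align 1) → ends 17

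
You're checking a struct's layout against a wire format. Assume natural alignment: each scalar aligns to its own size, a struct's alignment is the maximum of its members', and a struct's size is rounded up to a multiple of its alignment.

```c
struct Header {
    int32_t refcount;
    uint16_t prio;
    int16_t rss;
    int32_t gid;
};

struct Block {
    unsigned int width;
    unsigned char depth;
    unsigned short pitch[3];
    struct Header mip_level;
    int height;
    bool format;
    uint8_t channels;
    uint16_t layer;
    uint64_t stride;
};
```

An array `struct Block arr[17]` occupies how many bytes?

680

Header: @0: refcount [4B, align 4] → 4; @4: prio [2B, align 2] → 6; @6: rss [2B, align 2] → 8; @8: gid [4B, align 4] → 12; size 12, align 4
@0: width [4B, align 4] → 4
@4: depth [1B, align 1] → 5
+1 pad (align 2)
@6: pitch [6B, align 2] → 12
@12: mip_level [12B, align 4] → 24
@24: height [4B, align 4] → 28
@28: format [1B, align 1] → 29
@29: channels [1B, align 1] → 30
@30: layer [2B, align 2] → 32
@32: stride [8B, align 8] → 40
size 40, align 8
array of 17: 17 × 40 = 680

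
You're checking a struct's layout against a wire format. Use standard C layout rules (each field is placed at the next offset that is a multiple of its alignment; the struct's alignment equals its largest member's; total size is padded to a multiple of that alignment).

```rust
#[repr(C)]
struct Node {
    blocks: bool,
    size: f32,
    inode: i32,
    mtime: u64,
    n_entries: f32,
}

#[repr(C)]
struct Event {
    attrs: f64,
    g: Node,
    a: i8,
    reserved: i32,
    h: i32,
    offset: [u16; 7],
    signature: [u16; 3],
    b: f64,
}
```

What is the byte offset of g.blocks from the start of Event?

8

Node: blocks at 0 (size 1, align 1) → ends 1; pad 3 to align 4 for size; size at 4 (size 4, align 4) → ends 8; inode at 8 (size 4, align 4) → ends 12; pad 4 to align 8 for mtime; mtime at 16 (size 8, align 8) → ends 24; n_entries at 24 (size 4, align 4) → ends 28; tail pad 4 to reach multiple of 8; total 32 bytes, alignment 8
attrs at 0 (size 8, align 8) → ends 8
g at 8 (size 32, align 8) → ends 40
within Node: blocks at 0
8 + 0 = 8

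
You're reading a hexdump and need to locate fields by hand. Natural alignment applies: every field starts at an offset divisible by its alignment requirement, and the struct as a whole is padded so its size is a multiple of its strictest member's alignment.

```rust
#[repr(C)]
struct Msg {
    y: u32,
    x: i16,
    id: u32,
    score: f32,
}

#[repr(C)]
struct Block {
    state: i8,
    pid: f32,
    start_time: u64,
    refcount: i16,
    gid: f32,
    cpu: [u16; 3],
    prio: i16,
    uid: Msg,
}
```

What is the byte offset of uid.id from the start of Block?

40

Msg: @0: y [4B, align 4] → 4; @4: x [2B, align 2] → 6; +2 pad (align 4); @8: id [4B, align 4] → 12; @12: score [4B, align 4] → 16; size 16, align 4
@0: state [1B, align 1] → 1
+3 pad (align 4)
@4: pid [4B, align 4] → 8
@8: start_time [8B, align 8] → 16
@16: refcount [2B, align 2] → 18
+2 pad (align 4)
@20: gid [4B, align 4] → 24
@24: cpu [6B, align 2] → 30
@30: prio [2B, align 2] → 32
@32: uid [16B, align 4] → 48
within Msg: id at 8
32 + 8 = 40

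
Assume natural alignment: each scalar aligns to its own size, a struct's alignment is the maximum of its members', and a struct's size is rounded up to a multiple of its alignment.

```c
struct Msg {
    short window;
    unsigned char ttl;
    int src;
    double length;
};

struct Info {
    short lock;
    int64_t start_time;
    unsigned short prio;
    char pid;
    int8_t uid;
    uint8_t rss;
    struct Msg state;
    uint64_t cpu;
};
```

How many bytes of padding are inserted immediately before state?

Msg: 0..2  window  (2B, 2-aligned); 2..3  ttl  (1B, 1-aligned); 3..4  -- padding (1B); 4..8  src  (4B, 4-aligned); 8..16  length  (8B, 8-aligned); sizeof = 16, alignof = 8
0..2  lock  (2B, 2-aligned)
2..8  -- padding (6B)
8..16  start_time  (8B, 8-aligned)
16..18  prio  (2B, 2-aligned)
18..19  pid  (1B, 1-aligned)
19..20  uid  (1B, 1-aligned)
20..21  rss  (1B, 1-aligned)
21..24  -- padding (3B)
24..40  state  (16B, 8-aligned)

3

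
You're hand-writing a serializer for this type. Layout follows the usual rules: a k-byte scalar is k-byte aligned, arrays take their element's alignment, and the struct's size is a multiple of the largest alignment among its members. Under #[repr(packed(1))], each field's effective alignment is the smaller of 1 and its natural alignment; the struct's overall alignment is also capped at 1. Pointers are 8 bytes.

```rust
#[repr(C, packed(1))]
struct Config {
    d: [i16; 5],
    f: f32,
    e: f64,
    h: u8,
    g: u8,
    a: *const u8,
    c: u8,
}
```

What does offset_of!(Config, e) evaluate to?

14

d at 0 (size 10, align 1) → ends 10
f at 10 (size 4, align 1) → ends 14
e at 14 (size 8, align 1) → ends 22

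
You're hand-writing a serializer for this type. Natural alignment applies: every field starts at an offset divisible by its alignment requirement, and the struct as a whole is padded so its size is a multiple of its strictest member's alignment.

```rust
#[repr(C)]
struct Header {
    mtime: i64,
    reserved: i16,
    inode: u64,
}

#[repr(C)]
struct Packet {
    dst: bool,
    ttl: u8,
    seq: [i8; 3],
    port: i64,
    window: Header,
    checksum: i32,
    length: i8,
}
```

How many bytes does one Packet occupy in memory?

48

Header: @0: mtime [8B, align 8] → 8; @8: reserved [2B, align 2] → 10; +6 pad (align 8); @16: inode [8B, align 8] → 24; size 24, align 8
@0: dst [1B, align 1] → 1
@1: ttl [1B, align 1] → 2
@2: seq [3B, align 1] → 5
+3 pad (align 8)
@8: port [8B, align 8] → 16
@16: window [24B, align 8] → 40
@40: checksum [4B, align 4] → 44
@44: length [1B, align 1] → 45
+3 tail pad (align 8)
size 48, align 8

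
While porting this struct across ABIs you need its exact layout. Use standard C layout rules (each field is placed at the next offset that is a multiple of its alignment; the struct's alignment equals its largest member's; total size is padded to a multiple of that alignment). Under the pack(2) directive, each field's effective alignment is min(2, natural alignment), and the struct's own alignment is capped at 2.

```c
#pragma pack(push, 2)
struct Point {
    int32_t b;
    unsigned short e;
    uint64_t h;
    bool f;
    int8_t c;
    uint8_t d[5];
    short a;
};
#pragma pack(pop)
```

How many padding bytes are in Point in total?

1

@0: b [4B, align 2] → 4
@4: e [2B, align 2] → 6
@6: h [8B, align 2] → 14
@14: f [1B, align 1] → 15
@15: c [1B, align 1] → 16
@16: d [5B, align 1] → 21
+1 pad (align 2)
@22: a [2B, align 2] → 24
size 24, align 2
data bytes 23, size 24 → padding 1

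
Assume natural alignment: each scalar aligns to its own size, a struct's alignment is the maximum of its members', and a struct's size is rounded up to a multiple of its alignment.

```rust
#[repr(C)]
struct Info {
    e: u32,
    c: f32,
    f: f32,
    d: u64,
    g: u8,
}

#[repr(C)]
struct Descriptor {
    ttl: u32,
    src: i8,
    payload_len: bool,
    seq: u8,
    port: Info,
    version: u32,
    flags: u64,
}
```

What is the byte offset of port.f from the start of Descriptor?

Info: 0..4  e  (4B, 4-aligned); 4..8  c  (4B, 4-aligned); 8..12  f  (4B, 4-aligned); 12..16  -- padding (4B); 16..24  d  (8B, 8-aligned); 24..25  g  (1B, 1-aligned); 25..32  -- tail padding (7B); sizeof = 32, alignof = 8
0..4  ttl  (4B, 4-aligned)
4..5  src  (1B, 1-aligned)
5..6  payload_len  (1B, 1-aligned)
6..7  seq  (1B, 1-aligned)
7..8  -- padding (1B)
8..40  port  (32B, 8-aligned)
within Info: f at 8
8 + 8 = 16

16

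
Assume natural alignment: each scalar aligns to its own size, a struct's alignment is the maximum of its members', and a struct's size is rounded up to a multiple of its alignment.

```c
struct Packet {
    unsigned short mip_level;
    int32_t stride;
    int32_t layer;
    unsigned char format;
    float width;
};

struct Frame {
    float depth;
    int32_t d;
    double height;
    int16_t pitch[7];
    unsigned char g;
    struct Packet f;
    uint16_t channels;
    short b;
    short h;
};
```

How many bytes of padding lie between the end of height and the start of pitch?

Packet: 0..2  mip_level  (2B, 2-aligned); 2..4  -- padding (2B); 4..8  stride  (4B, 4-aligned); 8..12  layer  (4B, 4-aligned); 12..13  format  (1B, 1-aligned); 13..16  -- padding (3B); 16..20  width  (4B, 4-aligned); sizeof = 20, alignof = 4
0..4  depth  (4B, 4-aligned)
4..8  d  (4B, 4-aligned)
8..16  height  (8B, 8-aligned)
16..30  pitch  (14B, 2-aligned)

0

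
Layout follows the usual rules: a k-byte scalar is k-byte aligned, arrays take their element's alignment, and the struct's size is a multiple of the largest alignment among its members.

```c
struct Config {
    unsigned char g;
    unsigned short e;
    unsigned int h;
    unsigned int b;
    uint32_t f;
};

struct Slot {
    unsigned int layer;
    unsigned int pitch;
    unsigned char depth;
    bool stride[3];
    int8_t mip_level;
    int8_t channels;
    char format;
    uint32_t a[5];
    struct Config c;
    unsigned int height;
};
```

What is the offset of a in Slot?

16

Config: @0: g [1B, align 1] → 1; +1 pad (align 2); @2: e [2B, align 2] → 4; @4: h [4B, align 4] → 8; @8: b [4B, align 4] → 12; @12: f [4B, align 4] → 16; size 16, align 4
@0: layer [4B, align 4] → 4
@4: pitch [4B, align 4] → 8
@8: depth [1B, align 1] → 9
@9: stride [3B, align 1] → 12
@12: mip_level [1B, align 1] → 13
@13: channels [1B, align 1] → 14
@14: format [1B, align 1] → 15
+1 pad (align 4)
@16: a [20B, align 4] → 36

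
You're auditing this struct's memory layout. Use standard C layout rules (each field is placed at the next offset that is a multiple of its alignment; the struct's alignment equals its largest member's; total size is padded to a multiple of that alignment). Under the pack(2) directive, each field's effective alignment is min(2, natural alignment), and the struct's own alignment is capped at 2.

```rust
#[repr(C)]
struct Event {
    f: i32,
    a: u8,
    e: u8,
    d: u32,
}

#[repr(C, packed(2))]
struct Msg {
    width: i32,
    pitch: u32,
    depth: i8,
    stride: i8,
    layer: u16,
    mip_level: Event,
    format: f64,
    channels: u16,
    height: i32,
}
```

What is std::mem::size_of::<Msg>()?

Event: f at 0 (size 4, align 4) → ends 4; a at 4 (size 1, align 1) → ends 5; e at 5 (size 1, align 1) → ends 6; pad 2 to align 4 for d; d at 8 (size 4, align 4) → ends 12; total 12 bytes, alignment 4
width at 0 (size 4, align 2) → ends 4
pitch at 4 (size 4, align 2) → ends 8
depth at 8 (size 1, align 1) → ends 9
stride at 9 (size 1, align 1) → ends 10
layer at 10 (size 2, align 2) → ends 12
mip_level at 12 (size 12, align 2) → ends 24
format at 24 (size 8, align 2) → ends 32
channels at 32 (size 2, align 2) → ends 34
height at 34 (size 4, align 2) → ends 38
total 38 bytes, alignment 2

38 bytes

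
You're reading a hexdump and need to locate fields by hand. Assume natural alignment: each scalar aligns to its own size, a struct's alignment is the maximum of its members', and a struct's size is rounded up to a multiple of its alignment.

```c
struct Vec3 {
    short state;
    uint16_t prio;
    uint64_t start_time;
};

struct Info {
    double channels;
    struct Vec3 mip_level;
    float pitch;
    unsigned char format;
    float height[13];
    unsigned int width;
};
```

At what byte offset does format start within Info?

Vec3: 0..2  state  (2B, 2-aligned); 2..4  prio  (2B, 2-aligned); 4..8  -- padding (4B); 8..16  start_time  (8B, 8-aligned); sizeof = 16, alignof = 8
0..8  channels  (8B, 8-aligned)
8..24  mip_level  (16B, 8-aligned)
24..28  pitch  (4B, 4-aligned)
28..29  format  (1B, 1-aligned)

28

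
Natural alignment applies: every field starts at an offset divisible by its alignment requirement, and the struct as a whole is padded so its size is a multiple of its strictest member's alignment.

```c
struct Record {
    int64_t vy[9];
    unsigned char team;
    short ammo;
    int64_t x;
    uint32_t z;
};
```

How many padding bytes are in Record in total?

@0: vy [72B, align 8] → 72
@72: team [1B, align 1] → 73
+1 pad (align 2)
@74: ammo [2B, align 2] → 76
+4 pad (align 8)
@80: x [8B, align 8] → 88
@88: z [4B, align 4] → 92
+4 tail pad (align 8)
size 96, align 8
data bytes 87, size 96 → padding 9

9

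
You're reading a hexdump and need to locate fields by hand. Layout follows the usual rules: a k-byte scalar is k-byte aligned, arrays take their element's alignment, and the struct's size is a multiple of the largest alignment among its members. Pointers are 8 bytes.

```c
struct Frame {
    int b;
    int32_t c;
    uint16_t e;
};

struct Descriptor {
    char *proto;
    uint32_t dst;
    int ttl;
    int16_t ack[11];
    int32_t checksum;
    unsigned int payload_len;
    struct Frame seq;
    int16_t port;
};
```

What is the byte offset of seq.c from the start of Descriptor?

52

Frame: @0: b [4B, align 4] → 4; @4: c [4B, align 4] → 8; @8: e [2B, align 2] → 10; +2 tail pad (align 4); size 12, align 4
@0: proto [8B, align 8] → 8
@8: dst [4B, align 4] → 12
@12: ttl [4B, align 4] → 16
@16: ack [22B, align 2] → 38
+2 pad (align 4)
@40: checksum [4B, align 4] → 44
@44: payload_len [4B, align 4] → 48
@48: seq [12B, align 4] → 60
within Frame: c at 4
48 + 4 = 52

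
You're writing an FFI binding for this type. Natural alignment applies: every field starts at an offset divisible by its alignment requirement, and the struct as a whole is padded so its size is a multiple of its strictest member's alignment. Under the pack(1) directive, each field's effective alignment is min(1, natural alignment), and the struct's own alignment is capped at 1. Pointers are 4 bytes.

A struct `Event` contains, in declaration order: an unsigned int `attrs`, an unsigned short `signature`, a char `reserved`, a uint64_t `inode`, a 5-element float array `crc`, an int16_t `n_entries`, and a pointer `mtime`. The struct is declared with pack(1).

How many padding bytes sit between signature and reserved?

0

attrs at 0 (size 4, align 1) → ends 4
signature at 4 (size 2, align 1) → ends 6
reserved at 6 (size 1, align 1) → ends 7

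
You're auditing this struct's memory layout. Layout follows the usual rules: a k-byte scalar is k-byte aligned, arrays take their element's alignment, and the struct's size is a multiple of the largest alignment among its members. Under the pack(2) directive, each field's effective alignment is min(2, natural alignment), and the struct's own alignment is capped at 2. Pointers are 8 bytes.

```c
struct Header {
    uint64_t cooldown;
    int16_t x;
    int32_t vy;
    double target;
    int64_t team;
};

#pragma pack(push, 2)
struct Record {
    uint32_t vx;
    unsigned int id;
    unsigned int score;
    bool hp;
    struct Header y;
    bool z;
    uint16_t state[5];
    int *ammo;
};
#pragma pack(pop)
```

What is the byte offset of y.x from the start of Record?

22

Header: cooldown at 0 (size 8, align 8) → ends 8; x at 8 (size 2, align 2) → ends 10; pad 2 to align 4 for vy; vy at 12 (size 4, align 4) → ends 16; target at 16 (size 8, align 8) → ends 24; team at 24 (size 8, align 8) → ends 32; total 32 bytes, alignment 8
vx at 0 (size 4, align 2) → ends 4
id at 4 (size 4, align 2) → ends 8
score at 8 (size 4, align 2) → ends 12
hp at 12 (size 1, align 1) → ends 13
pad 1 to align 2 for y
y at 14 (size 32, align 2) → ends 46
within Header: x at 8
14 + 8 = 22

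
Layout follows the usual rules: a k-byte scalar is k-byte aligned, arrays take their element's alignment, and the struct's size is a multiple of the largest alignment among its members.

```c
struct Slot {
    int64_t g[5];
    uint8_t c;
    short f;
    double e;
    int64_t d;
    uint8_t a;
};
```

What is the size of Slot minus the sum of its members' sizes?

0..40  g  (40B, 8-aligned)
40..41  c  (1B, 1-aligned)
41..42  -- padding (1B)
42..44  f  (2B, 2-aligned)
44..48  -- padding (4B)
48..56  e  (8B, 8-aligned)
56..64  d  (8B, 8-aligned)
64..65  a  (1B, 1-aligned)
65..72  -- tail padding (7B)
sizeof = 72, alignof = 8
data bytes 60, size 72 → padding 12

12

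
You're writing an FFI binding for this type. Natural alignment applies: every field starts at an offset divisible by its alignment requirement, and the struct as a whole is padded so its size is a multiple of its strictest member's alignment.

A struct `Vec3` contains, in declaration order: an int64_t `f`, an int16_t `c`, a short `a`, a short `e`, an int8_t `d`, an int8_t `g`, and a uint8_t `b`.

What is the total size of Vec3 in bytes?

@0: f [8B, align 8] → 8
@8: c [2B, align 2] → 10
@10: a [2B, align 2] → 12
@12: e [2B, align 2] → 14
@14: d [1B, align 1] → 15
@15: g [1B, align 1] → 16
@16: b [1B, align 1] → 17
+7 tail pad (align 8)
size 24, align 8

24 bytes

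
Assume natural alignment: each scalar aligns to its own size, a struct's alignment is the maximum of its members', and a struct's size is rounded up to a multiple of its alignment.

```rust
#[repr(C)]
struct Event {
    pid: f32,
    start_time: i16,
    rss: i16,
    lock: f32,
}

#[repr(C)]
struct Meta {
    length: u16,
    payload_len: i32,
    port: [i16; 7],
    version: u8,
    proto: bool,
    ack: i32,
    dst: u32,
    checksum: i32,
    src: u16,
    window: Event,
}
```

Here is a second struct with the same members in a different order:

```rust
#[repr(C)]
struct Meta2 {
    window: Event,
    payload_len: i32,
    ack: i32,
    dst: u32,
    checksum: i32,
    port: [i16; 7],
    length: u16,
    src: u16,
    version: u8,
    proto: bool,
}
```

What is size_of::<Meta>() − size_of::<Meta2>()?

4

Event: @0: pid [4B, align 4] → 4; @4: start_time [2B, align 2] → 6; @6: rss [2B, align 2] → 8; @8: lock [4B, align 4] → 12; size 12, align 4
@0: length [2B, align 2] → 2
+2 pad (align 4)
@4: payload_len [4B, align 4] → 8
@8: port [14B, align 2] → 22
@22: version [1B, align 1] → 23
@23: proto [1B, align 1] → 24
@24: ack [4B, align 4] → 28
@28: dst [4B, align 4] → 32
@32: checksum [4B, align 4] → 36
@36: src [2B, align 2] → 38
+2 pad (align 4)
@40: window [12B, align 4] → 52
size 52, align 4
— Meta2 —
@0: window [12B, align 4] → 12
@12: payload_len [4B, align 4] → 16
@16: ack [4B, align 4] → 20
@20: dst [4B, align 4] → 24
@24: checksum [4B, align 4] → 28
@28: port [14B, align 2] → 42
@42: length [2B, align 2] → 44
@44: src [2B, align 2] → 46
@46: version [1B, align 1] → 47
@47: proto [1B, align 1] → 48
size 48, align 4
52 − 48 = 4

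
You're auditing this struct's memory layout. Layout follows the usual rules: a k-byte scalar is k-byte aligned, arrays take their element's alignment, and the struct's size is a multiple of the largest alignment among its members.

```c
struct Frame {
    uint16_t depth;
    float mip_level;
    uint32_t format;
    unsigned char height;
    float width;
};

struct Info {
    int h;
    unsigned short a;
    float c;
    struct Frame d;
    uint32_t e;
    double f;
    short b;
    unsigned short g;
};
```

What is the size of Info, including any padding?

Frame: depth at 0 (size 2, align 2) → ends 2; pad 2 to align 4 for mip_level; mip_level at 4 (size 4, align 4) → ends 8; format at 8 (size 4, align 4) → ends 12; height at 12 (size 1, align 1) → ends 13; pad 3 to align 4 for width; width at 16 (size 4, align 4) → ends 20; total 20 bytes, alignment 4
h at 0 (size 4, align 4) → ends 4
a at 4 (size 2, align 2) → ends 6
pad 2 to align 4 for c
c at 8 (size 4, align 4) → ends 12
d at 12 (size 20, align 4) → ends 32
e at 32 (size 4, align 4) → ends 36
pad 4 to align 8 for f
f at 40 (size 8, align 8) → ends 48
b at 48 (size 2, align 2) → ends 50
g at 50 (size 2, align 2) → ends 52
tail pad 4 to reach multiple of 8
total 56 bytes, alignment 8

56 bytes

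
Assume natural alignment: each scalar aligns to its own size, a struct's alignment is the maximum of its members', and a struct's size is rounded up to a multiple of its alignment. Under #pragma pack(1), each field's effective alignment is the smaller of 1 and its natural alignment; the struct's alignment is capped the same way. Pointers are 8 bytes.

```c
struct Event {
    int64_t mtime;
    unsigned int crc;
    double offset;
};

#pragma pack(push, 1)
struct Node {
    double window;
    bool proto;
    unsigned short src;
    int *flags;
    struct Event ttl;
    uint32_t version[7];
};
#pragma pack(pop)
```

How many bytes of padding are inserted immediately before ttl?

Event: mtime at 0 (size 8, align 8) → ends 8; crc at 8 (size 4, align 4) → ends 12; pad 4 to align 8 for offset; offset at 16 (size 8, align 8) → ends 24; total 24 bytes, alignment 8
window at 0 (size 8, align 1) → ends 8
proto at 8 (size 1, align 1) → ends 9
src at 9 (size 2, align 1) → ends 11
flags at 11 (size 8, align 1) → ends 19
ttl at 19 (size 24, align 1) → ends 43

0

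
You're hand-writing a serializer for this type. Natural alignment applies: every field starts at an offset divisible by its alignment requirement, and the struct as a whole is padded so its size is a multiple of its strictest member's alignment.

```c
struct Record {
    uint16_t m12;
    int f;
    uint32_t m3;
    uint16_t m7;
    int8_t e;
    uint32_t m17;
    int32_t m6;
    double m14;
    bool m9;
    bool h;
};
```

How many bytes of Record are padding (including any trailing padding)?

9

m12 at 0 (size 2, align 2) → ends 2
pad 2 to align 4 for f
f at 4 (size 4, align 4) → ends 8
m3 at 8 (size 4, align 4) → ends 12
m7 at 12 (size 2, align 2) → ends 14
e at 14 (size 1, align 1) → ends 15
pad 1 to align 4 for m17
m17 at 16 (size 4, align 4) → ends 20
m6 at 20 (size 4, align 4) → ends 24
m14 at 24 (size 8, align 8) → ends 32
m9 at 32 (size 1, align 1) → ends 33
h at 33 (size 1, align 1) → ends 34
tail pad 6 to reach multiple of 8
total 40 bytes, alignment 8
data bytes 31, size 40 → padding 9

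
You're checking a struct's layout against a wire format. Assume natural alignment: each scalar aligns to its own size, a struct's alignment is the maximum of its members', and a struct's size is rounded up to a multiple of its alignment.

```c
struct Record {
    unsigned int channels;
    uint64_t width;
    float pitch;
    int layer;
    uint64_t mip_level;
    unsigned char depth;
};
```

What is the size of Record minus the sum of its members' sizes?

11

@0: channels [4B, align 4] → 4
+4 pad (align 8)
@8: width [8B, align 8] → 16
@16: pitch [4B, align 4] → 20
@20: layer [4B, align 4] → 24
@24: mip_level [8B, align 8] → 32
@32: depth [1B, align 1] → 33
+7 tail pad (align 8)
size 40, align 8
data bytes 29, size 40 → padding 11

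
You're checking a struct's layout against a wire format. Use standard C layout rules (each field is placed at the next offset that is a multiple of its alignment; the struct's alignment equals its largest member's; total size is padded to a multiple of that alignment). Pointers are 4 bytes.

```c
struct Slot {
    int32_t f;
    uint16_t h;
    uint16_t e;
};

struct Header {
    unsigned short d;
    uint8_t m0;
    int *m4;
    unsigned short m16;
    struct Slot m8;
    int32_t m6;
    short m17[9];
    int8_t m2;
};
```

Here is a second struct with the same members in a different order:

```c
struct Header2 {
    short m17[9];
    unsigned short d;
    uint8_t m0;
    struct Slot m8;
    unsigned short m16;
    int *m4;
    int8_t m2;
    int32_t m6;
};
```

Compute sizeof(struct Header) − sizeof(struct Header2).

Slot: @0: f [4B, align 4] → 4; @4: h [2B, align 2] → 6; @6: e [2B, align 2] → 8; size 8, align 4
@0: d [2B, align 2] → 2
@2: m0 [1B, align 1] → 3
+1 pad (align 4)
@4: m4 [4B, align 4] → 8
@8: m16 [2B, align 2] → 10
+2 pad (align 4)
@12: m8 [8B, align 4] → 20
@20: m6 [4B, align 4] → 24
@24: m17 [18B, align 2] → 42
@42: m2 [1B, align 1] → 43
+1 tail pad (align 4)
size 44, align 4
— Header2 —
@0: m17 [18B, align 2] → 18
@18: d [2B, align 2] → 20
@20: m0 [1B, align 1] → 21
+3 pad (align 4)
@24: m8 [8B, align 4] → 32
@32: m16 [2B, align 2] → 34
+2 pad (align 4)
@36: m4 [4B, align 4] → 40
@40: m2 [1B, align 1] → 41
+3 pad (align 4)
@44: m6 [4B, align 4] → 48
size 48, align 4
44 − 48 = -4

-4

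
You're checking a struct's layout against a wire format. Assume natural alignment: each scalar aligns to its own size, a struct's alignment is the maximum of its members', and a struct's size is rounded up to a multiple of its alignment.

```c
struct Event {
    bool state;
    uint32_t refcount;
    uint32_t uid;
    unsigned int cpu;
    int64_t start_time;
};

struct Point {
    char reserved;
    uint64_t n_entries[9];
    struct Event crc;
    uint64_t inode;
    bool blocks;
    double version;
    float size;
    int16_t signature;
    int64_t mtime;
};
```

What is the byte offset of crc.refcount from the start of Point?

Event: 0..1  state  (1B, 1-aligned); 1..4  -- padding (3B); 4..8  refcount  (4B, 4-aligned); 8..12  uid  (4B, 4-aligned); 12..16  cpu  (4B, 4-aligned); 16..24  start_time  (8B, 8-aligned); sizeof = 24, alignof = 8
0..1  reserved  (1B, 1-aligned)
1..8  -- padding (7B)
8..80  n_entries  (72B, 8-aligned)
80..104  crc  (24B, 8-aligned)
within Event: refcount at 4
80 + 4 = 84

84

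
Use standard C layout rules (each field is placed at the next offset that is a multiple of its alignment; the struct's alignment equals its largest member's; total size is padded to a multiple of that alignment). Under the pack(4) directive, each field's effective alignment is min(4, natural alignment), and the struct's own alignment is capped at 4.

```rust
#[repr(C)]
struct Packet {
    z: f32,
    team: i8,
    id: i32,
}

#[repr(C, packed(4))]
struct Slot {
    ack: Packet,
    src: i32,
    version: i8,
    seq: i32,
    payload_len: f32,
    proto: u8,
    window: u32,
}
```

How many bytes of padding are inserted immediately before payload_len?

Packet: 0..4  z  (4B, 4-aligned); 4..5  team  (1B, 1-aligned); 5..8  -- padding (3B); 8..12  id  (4B, 4-aligned); sizeof = 12, alignof = 4
0..12  ack  (12B, 4-aligned)
12..16  src  (4B, 4-aligned)
16..17  version  (1B, 1-aligned)
17..20  -- padding (3B)
20..24  seq  (4B, 4-aligned)
24..28  payload_len  (4B, 4-aligned)

0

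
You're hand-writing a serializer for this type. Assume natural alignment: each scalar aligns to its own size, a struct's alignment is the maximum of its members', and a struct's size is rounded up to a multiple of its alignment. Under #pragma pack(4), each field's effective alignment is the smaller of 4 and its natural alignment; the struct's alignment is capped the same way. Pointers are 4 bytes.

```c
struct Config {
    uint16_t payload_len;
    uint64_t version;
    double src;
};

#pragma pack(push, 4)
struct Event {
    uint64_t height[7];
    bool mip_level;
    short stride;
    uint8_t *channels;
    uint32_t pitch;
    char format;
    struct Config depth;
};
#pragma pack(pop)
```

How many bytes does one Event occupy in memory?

Config: @0: payload_len [2B, align 2] → 2; +6 pad (align 8); @8: version [8B, align 8] → 16; @16: src [8B, align 8] → 24; size 24, align 8
@0: height [56B, align 4] → 56
@56: mip_level [1B, align 1] → 57
+1 pad (align 2)
@58: stride [2B, align 2] → 60
@60: channels [4B, align 4] → 64
@64: pitch [4B, align 4] → 68
@68: format [1B, align 1] → 69
+3 pad (align 4)
@72: depth [24B, align 4] → 96
size 96, align 4

96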